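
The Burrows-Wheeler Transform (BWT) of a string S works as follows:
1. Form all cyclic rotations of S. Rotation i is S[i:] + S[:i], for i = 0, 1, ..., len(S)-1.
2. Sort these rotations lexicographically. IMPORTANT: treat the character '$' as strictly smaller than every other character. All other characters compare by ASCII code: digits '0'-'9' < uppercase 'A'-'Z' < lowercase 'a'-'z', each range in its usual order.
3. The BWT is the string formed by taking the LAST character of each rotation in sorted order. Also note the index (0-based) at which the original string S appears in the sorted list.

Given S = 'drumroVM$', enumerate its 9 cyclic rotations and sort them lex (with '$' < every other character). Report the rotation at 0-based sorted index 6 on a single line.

Answer: roVM$drum

Derivation:
All 9 rotations (rotation i = S[i:]+S[:i]):
  rot[0] = drumroVM$
  rot[1] = rumroVM$d
  rot[2] = umroVM$dr
  rot[3] = mroVM$dru
  rot[4] = roVM$drum
  rot[5] = oVM$drumr
  rot[6] = VM$drumro
  rot[7] = M$drumroV
  rot[8] = $drumroVM
Sorted (with $ < everything):
  sorted[0] = $drumroVM
  sorted[1] = M$drumroV
  sorted[2] = VM$drumro
  sorted[3] = drumroVM$
  sorted[4] = mroVM$dru
  sorted[5] = oVM$drumr
  sorted[6] = roVM$drum
  sorted[7] = rumroVM$d
  sorted[8] = umroVM$dr
sorted[6] = roVM$drum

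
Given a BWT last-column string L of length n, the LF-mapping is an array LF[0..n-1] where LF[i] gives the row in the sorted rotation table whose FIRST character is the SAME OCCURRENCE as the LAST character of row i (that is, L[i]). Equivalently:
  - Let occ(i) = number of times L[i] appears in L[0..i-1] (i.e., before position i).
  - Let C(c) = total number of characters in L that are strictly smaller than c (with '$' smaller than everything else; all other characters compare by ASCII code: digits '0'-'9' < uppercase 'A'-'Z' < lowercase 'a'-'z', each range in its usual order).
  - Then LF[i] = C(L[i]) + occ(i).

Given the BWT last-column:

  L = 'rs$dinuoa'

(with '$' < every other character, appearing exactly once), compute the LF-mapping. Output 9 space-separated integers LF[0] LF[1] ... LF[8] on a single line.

Answer: 6 7 0 2 3 4 8 5 1

Derivation:
Char counts: '$':1, 'a':1, 'd':1, 'i':1, 'n':1, 'o':1, 'r':1, 's':1, 'u':1
C (first-col start): C('$')=0, C('a')=1, C('d')=2, C('i')=3, C('n')=4, C('o')=5, C('r')=6, C('s')=7, C('u')=8
L[0]='r': occ=0, LF[0]=C('r')+0=6+0=6
L[1]='s': occ=0, LF[1]=C('s')+0=7+0=7
L[2]='$': occ=0, LF[2]=C('$')+0=0+0=0
L[3]='d': occ=0, LF[3]=C('d')+0=2+0=2
L[4]='i': occ=0, LF[4]=C('i')+0=3+0=3
L[5]='n': occ=0, LF[5]=C('n')+0=4+0=4
L[6]='u': occ=0, LF[6]=C('u')+0=8+0=8
L[7]='o': occ=0, LF[7]=C('o')+0=5+0=5
L[8]='a': occ=0, LF[8]=C('a')+0=1+0=1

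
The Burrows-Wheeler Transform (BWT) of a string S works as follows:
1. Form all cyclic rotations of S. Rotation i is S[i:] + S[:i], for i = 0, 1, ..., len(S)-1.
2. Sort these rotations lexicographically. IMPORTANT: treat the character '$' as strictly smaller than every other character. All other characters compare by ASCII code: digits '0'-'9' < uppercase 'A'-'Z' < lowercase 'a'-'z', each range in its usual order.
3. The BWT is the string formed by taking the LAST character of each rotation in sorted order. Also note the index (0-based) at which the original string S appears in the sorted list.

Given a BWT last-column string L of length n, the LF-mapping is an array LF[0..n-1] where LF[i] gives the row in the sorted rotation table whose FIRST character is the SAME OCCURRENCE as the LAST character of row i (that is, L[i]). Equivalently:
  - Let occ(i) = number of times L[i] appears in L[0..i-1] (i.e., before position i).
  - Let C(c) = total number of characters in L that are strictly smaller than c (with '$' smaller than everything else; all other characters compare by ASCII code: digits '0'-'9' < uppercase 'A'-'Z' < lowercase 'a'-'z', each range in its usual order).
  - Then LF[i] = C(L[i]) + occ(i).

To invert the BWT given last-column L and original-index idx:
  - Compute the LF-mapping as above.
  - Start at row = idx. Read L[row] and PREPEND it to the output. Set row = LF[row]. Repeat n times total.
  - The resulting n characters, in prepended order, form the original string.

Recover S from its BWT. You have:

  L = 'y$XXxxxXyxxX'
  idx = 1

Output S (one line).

Answer: XXXxxxXyxxy$

Derivation:
LF mapping: 10 0 1 2 5 6 7 3 11 8 9 4
Walk LF starting at row 1, prepending L[row]:
  step 1: row=1, L[1]='$', prepend. Next row=LF[1]=0
  step 2: row=0, L[0]='y', prepend. Next row=LF[0]=10
  step 3: row=10, L[10]='x', prepend. Next row=LF[10]=9
  step 4: row=9, L[9]='x', prepend. Next row=LF[9]=8
  step 5: row=8, L[8]='y', prepend. Next row=LF[8]=11
  step 6: row=11, L[11]='X', prepend. Next row=LF[11]=4
  step 7: row=4, L[4]='x', prepend. Next row=LF[4]=5
  step 8: row=5, L[5]='x', prepend. Next row=LF[5]=6
  step 9: row=6, L[6]='x', prepend. Next row=LF[6]=7
  step 10: row=7, L[7]='X', prepend. Next row=LF[7]=3
  step 11: row=3, L[3]='X', prepend. Next row=LF[3]=2
  step 12: row=2, L[2]='X', prepend. Next row=LF[2]=1
Reversed output: XXXxxxXyxxy$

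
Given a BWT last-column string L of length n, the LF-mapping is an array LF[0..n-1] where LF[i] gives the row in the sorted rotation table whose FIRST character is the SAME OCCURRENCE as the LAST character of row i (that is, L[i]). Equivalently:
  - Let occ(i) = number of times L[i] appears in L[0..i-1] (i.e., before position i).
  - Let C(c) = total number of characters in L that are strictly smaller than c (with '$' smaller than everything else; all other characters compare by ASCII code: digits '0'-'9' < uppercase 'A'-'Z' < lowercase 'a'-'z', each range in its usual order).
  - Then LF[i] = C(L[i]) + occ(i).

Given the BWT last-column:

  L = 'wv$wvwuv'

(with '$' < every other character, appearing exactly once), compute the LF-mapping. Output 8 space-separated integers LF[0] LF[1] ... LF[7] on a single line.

Answer: 5 2 0 6 3 7 1 4

Derivation:
Char counts: '$':1, 'u':1, 'v':3, 'w':3
C (first-col start): C('$')=0, C('u')=1, C('v')=2, C('w')=5
L[0]='w': occ=0, LF[0]=C('w')+0=5+0=5
L[1]='v': occ=0, LF[1]=C('v')+0=2+0=2
L[2]='$': occ=0, LF[2]=C('$')+0=0+0=0
L[3]='w': occ=1, LF[3]=C('w')+1=5+1=6
L[4]='v': occ=1, LF[4]=C('v')+1=2+1=3
L[5]='w': occ=2, LF[5]=C('w')+2=5+2=7
L[6]='u': occ=0, LF[6]=C('u')+0=1+0=1
L[7]='v': occ=2, LF[7]=C('v')+2=2+2=4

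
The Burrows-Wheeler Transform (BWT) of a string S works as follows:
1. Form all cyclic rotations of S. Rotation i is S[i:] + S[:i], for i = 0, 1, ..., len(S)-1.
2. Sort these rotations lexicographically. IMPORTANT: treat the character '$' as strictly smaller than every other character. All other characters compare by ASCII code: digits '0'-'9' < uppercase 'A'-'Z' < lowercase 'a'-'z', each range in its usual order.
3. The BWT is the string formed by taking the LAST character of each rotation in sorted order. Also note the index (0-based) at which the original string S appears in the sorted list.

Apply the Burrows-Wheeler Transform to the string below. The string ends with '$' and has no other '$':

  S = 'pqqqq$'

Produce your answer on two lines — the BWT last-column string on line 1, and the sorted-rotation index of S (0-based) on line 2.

Answer: q$qqqp
1

Derivation:
All 6 rotations (rotation i = S[i:]+S[:i]):
  rot[0] = pqqqq$
  rot[1] = qqqq$p
  rot[2] = qqq$pq
  rot[3] = qq$pqq
  rot[4] = q$pqqq
  rot[5] = $pqqqq
Sorted (with $ < everything):
  sorted[0] = $pqqqq  (last char: 'q')
  sorted[1] = pqqqq$  (last char: '$')
  sorted[2] = q$pqqq  (last char: 'q')
  sorted[3] = qq$pqq  (last char: 'q')
  sorted[4] = qqq$pq  (last char: 'q')
  sorted[5] = qqqq$p  (last char: 'p')
Last column: q$qqqp
Original string S is at sorted index 1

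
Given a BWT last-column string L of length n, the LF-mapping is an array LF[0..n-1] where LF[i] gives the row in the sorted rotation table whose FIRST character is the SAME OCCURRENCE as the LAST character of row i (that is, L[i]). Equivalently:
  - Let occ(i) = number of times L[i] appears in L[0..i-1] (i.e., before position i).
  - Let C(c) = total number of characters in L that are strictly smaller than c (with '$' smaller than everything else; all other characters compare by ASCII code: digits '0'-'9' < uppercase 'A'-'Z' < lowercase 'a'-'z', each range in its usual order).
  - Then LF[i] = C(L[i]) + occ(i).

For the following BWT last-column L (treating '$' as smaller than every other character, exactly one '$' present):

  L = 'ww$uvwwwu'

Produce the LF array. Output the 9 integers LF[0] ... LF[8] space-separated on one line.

Answer: 4 5 0 1 3 6 7 8 2

Derivation:
Char counts: '$':1, 'u':2, 'v':1, 'w':5
C (first-col start): C('$')=0, C('u')=1, C('v')=3, C('w')=4
L[0]='w': occ=0, LF[0]=C('w')+0=4+0=4
L[1]='w': occ=1, LF[1]=C('w')+1=4+1=5
L[2]='$': occ=0, LF[2]=C('$')+0=0+0=0
L[3]='u': occ=0, LF[3]=C('u')+0=1+0=1
L[4]='v': occ=0, LF[4]=C('v')+0=3+0=3
L[5]='w': occ=2, LF[5]=C('w')+2=4+2=6
L[6]='w': occ=3, LF[6]=C('w')+3=4+3=7
L[7]='w': occ=4, LF[7]=C('w')+4=4+4=8
L[8]='u': occ=1, LF[8]=C('u')+1=1+1=2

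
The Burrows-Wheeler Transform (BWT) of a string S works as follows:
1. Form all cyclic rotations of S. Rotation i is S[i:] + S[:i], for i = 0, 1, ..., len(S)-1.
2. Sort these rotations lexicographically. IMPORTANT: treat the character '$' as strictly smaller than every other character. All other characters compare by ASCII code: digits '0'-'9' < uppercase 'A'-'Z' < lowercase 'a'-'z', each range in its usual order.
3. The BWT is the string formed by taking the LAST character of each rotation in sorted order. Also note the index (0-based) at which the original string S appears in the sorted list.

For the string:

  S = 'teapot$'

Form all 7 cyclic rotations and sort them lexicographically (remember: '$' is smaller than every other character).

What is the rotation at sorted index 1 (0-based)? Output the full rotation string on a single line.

All 7 rotations (rotation i = S[i:]+S[:i]):
  rot[0] = teapot$
  rot[1] = eapot$t
  rot[2] = apot$te
  rot[3] = pot$tea
  rot[4] = ot$teap
  rot[5] = t$teapo
  rot[6] = $teapot
Sorted (with $ < everything):
  sorted[0] = $teapot
  sorted[1] = apot$te
  sorted[2] = eapot$t
  sorted[3] = ot$teap
  sorted[4] = pot$tea
  sorted[5] = t$teapo
  sorted[6] = teapot$
sorted[1] = apot$te

Answer: apot$te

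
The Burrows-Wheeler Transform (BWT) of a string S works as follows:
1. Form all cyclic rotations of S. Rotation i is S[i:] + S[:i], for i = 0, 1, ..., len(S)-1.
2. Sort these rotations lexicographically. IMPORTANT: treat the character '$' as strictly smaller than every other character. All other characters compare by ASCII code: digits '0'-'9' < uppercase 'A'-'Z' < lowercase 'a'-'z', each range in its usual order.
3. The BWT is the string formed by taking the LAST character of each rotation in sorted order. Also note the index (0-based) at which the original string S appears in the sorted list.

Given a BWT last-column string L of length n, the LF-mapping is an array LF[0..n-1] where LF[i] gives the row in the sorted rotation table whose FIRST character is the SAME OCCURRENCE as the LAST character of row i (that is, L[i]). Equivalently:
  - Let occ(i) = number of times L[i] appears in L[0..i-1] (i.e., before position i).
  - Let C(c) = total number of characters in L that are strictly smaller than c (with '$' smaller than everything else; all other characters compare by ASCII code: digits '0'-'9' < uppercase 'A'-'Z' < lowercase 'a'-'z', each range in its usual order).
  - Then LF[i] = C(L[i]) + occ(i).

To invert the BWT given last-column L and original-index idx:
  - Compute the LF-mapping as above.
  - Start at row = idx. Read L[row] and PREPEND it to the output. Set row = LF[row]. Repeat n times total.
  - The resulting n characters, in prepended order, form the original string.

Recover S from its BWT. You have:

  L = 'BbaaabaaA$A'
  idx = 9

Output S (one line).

LF mapping: 3 9 4 5 6 10 7 8 1 0 2
Walk LF starting at row 9, prepending L[row]:
  step 1: row=9, L[9]='$', prepend. Next row=LF[9]=0
  step 2: row=0, L[0]='B', prepend. Next row=LF[0]=3
  step 3: row=3, L[3]='a', prepend. Next row=LF[3]=5
  step 4: row=5, L[5]='b', prepend. Next row=LF[5]=10
  step 5: row=10, L[10]='A', prepend. Next row=LF[10]=2
  step 6: row=2, L[2]='a', prepend. Next row=LF[2]=4
  step 7: row=4, L[4]='a', prepend. Next row=LF[4]=6
  step 8: row=6, L[6]='a', prepend. Next row=LF[6]=7
  step 9: row=7, L[7]='a', prepend. Next row=LF[7]=8
  step 10: row=8, L[8]='A', prepend. Next row=LF[8]=1
  step 11: row=1, L[1]='b', prepend. Next row=LF[1]=9
Reversed output: bAaaaaAbaB$

Answer: bAaaaaAbaB$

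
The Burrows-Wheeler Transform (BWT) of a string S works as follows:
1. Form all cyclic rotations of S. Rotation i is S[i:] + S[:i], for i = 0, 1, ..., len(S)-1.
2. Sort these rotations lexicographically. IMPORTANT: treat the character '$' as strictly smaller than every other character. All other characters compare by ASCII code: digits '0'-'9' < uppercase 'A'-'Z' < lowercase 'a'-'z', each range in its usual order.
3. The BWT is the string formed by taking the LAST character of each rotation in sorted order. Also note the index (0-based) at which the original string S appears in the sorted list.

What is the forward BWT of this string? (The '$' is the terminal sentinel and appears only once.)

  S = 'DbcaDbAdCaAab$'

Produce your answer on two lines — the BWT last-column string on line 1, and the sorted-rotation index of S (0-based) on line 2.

Answer: babda$CcAaDDbA
5

Derivation:
All 14 rotations (rotation i = S[i:]+S[:i]):
  rot[0] = DbcaDbAdCaAab$
  rot[1] = bcaDbAdCaAab$D
  rot[2] = caDbAdCaAab$Db
  rot[3] = aDbAdCaAab$Dbc
  rot[4] = DbAdCaAab$Dbca
  rot[5] = bAdCaAab$DbcaD
  rot[6] = AdCaAab$DbcaDb
  rot[7] = dCaAab$DbcaDbA
  rot[8] = CaAab$DbcaDbAd
  rot[9] = aAab$DbcaDbAdC
  rot[10] = Aab$DbcaDbAdCa
  rot[11] = ab$DbcaDbAdCaA
  rot[12] = b$DbcaDbAdCaAa
  rot[13] = $DbcaDbAdCaAab
Sorted (with $ < everything):
  sorted[0] = $DbcaDbAdCaAab  (last char: 'b')
  sorted[1] = Aab$DbcaDbAdCa  (last char: 'a')
  sorted[2] = AdCaAab$DbcaDb  (last char: 'b')
  sorted[3] = CaAab$DbcaDbAd  (last char: 'd')
  sorted[4] = DbAdCaAab$Dbca  (last char: 'a')
  sorted[5] = DbcaDbAdCaAab$  (last char: '$')
  sorted[6] = aAab$DbcaDbAdC  (last char: 'C')
  sorted[7] = aDbAdCaAab$Dbc  (last char: 'c')
  sorted[8] = ab$DbcaDbAdCaA  (last char: 'A')
  sorted[9] = b$DbcaDbAdCaAa  (last char: 'a')
  sorted[10] = bAdCaAab$DbcaD  (last char: 'D')
  sorted[11] = bcaDbAdCaAab$D  (last char: 'D')
  sorted[12] = caDbAdCaAab$Db  (last char: 'b')
  sorted[13] = dCaAab$DbcaDbA  (last char: 'A')
Last column: babda$CcAaDDbA
Original string S is at sorted index 5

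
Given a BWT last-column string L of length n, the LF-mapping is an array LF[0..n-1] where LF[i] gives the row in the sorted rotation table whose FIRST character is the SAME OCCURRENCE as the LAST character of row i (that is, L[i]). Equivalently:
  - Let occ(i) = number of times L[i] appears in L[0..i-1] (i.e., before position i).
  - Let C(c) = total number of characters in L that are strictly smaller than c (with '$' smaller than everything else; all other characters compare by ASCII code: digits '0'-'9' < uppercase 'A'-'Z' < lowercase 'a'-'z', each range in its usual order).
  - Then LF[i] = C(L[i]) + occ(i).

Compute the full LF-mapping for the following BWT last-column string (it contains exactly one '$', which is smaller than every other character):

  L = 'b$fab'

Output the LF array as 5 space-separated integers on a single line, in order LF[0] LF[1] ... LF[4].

Char counts: '$':1, 'a':1, 'b':2, 'f':1
C (first-col start): C('$')=0, C('a')=1, C('b')=2, C('f')=4
L[0]='b': occ=0, LF[0]=C('b')+0=2+0=2
L[1]='$': occ=0, LF[1]=C('$')+0=0+0=0
L[2]='f': occ=0, LF[2]=C('f')+0=4+0=4
L[3]='a': occ=0, LF[3]=C('a')+0=1+0=1
L[4]='b': occ=1, LF[4]=C('b')+1=2+1=3

Answer: 2 0 4 1 3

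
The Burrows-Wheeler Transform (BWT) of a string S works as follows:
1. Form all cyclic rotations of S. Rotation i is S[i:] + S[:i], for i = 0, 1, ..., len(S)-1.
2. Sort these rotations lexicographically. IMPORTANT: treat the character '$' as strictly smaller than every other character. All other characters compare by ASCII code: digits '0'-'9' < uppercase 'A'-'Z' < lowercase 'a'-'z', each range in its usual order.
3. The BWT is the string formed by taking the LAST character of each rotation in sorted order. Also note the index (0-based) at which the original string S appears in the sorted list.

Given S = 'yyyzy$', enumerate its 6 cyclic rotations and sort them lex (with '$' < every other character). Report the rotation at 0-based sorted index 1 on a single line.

All 6 rotations (rotation i = S[i:]+S[:i]):
  rot[0] = yyyzy$
  rot[1] = yyzy$y
  rot[2] = yzy$yy
  rot[3] = zy$yyy
  rot[4] = y$yyyz
  rot[5] = $yyyzy
Sorted (with $ < everything):
  sorted[0] = $yyyzy
  sorted[1] = y$yyyz
  sorted[2] = yyyzy$
  sorted[3] = yyzy$y
  sorted[4] = yzy$yy
  sorted[5] = zy$yyy
sorted[1] = y$yyyz

Answer: y$yyyz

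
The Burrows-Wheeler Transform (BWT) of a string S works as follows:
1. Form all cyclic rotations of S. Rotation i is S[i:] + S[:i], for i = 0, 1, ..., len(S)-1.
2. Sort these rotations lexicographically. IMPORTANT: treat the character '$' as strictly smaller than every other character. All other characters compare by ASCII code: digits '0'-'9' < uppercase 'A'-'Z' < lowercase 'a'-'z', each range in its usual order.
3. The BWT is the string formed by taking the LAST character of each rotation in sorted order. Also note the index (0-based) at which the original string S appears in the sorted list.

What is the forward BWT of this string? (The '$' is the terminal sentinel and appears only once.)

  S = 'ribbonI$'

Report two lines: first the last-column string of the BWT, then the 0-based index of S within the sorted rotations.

Answer: Inibrob$
7

Derivation:
All 8 rotations (rotation i = S[i:]+S[:i]):
  rot[0] = ribbonI$
  rot[1] = ibbonI$r
  rot[2] = bbonI$ri
  rot[3] = bonI$rib
  rot[4] = onI$ribb
  rot[5] = nI$ribbo
  rot[6] = I$ribbon
  rot[7] = $ribbonI
Sorted (with $ < everything):
  sorted[0] = $ribbonI  (last char: 'I')
  sorted[1] = I$ribbon  (last char: 'n')
  sorted[2] = bbonI$ri  (last char: 'i')
  sorted[3] = bonI$rib  (last char: 'b')
  sorted[4] = ibbonI$r  (last char: 'r')
  sorted[5] = nI$ribbo  (last char: 'o')
  sorted[6] = onI$ribb  (last char: 'b')
  sorted[7] = ribbonI$  (last char: '$')
Last column: Inibrob$
Original string S is at sorted index 7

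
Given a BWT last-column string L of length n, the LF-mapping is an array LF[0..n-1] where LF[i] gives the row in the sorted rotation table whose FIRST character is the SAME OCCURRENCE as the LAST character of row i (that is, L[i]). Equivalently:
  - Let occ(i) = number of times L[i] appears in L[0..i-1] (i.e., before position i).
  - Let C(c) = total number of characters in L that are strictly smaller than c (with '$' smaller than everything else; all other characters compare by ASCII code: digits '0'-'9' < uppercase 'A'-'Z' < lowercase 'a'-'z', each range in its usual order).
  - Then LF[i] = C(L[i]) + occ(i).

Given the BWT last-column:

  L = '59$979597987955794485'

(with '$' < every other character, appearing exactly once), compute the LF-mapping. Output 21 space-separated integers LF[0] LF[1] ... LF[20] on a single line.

Char counts: '$':1, '4':2, '5':5, '7':4, '8':2, '9':7
C (first-col start): C('$')=0, C('4')=1, C('5')=3, C('7')=8, C('8')=12, C('9')=14
L[0]='5': occ=0, LF[0]=C('5')+0=3+0=3
L[1]='9': occ=0, LF[1]=C('9')+0=14+0=14
L[2]='$': occ=0, LF[2]=C('$')+0=0+0=0
L[3]='9': occ=1, LF[3]=C('9')+1=14+1=15
L[4]='7': occ=0, LF[4]=C('7')+0=8+0=8
L[5]='9': occ=2, LF[5]=C('9')+2=14+2=16
L[6]='5': occ=1, LF[6]=C('5')+1=3+1=4
L[7]='9': occ=3, LF[7]=C('9')+3=14+3=17
L[8]='7': occ=1, LF[8]=C('7')+1=8+1=9
L[9]='9': occ=4, LF[9]=C('9')+4=14+4=18
L[10]='8': occ=0, LF[10]=C('8')+0=12+0=12
L[11]='7': occ=2, LF[11]=C('7')+2=8+2=10
L[12]='9': occ=5, LF[12]=C('9')+5=14+5=19
L[13]='5': occ=2, LF[13]=C('5')+2=3+2=5
L[14]='5': occ=3, LF[14]=C('5')+3=3+3=6
L[15]='7': occ=3, LF[15]=C('7')+3=8+3=11
L[16]='9': occ=6, LF[16]=C('9')+6=14+6=20
L[17]='4': occ=0, LF[17]=C('4')+0=1+0=1
L[18]='4': occ=1, LF[18]=C('4')+1=1+1=2
L[19]='8': occ=1, LF[19]=C('8')+1=12+1=13
L[20]='5': occ=4, LF[20]=C('5')+4=3+4=7

Answer: 3 14 0 15 8 16 4 17 9 18 12 10 19 5 6 11 20 1 2 13 7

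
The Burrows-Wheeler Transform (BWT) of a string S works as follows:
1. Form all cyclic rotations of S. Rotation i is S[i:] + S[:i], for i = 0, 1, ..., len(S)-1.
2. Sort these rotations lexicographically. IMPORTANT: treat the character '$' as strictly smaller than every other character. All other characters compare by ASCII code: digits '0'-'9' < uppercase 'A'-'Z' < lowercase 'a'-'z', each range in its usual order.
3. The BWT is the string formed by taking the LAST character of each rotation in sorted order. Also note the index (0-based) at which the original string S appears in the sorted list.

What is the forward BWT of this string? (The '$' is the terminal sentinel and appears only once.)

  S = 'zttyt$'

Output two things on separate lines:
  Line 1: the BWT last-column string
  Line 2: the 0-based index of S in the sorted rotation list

Answer: tyztt$
5

Derivation:
All 6 rotations (rotation i = S[i:]+S[:i]):
  rot[0] = zttyt$
  rot[1] = ttyt$z
  rot[2] = tyt$zt
  rot[3] = yt$ztt
  rot[4] = t$ztty
  rot[5] = $zttyt
Sorted (with $ < everything):
  sorted[0] = $zttyt  (last char: 't')
  sorted[1] = t$ztty  (last char: 'y')
  sorted[2] = ttyt$z  (last char: 'z')
  sorted[3] = tyt$zt  (last char: 't')
  sorted[4] = yt$ztt  (last char: 't')
  sorted[5] = zttyt$  (last char: '$')
Last column: tyztt$
Original string S is at sorted index 5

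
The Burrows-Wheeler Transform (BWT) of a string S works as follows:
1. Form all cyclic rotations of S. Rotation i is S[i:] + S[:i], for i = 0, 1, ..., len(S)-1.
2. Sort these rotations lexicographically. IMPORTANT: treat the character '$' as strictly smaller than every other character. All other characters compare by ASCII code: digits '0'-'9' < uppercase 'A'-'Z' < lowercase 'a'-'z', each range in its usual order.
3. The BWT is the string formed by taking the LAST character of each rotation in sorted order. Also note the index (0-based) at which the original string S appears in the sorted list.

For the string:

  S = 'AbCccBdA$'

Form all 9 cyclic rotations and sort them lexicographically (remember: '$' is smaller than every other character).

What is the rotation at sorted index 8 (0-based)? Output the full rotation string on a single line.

Answer: dA$AbCccB

Derivation:
All 9 rotations (rotation i = S[i:]+S[:i]):
  rot[0] = AbCccBdA$
  rot[1] = bCccBdA$A
  rot[2] = CccBdA$Ab
  rot[3] = ccBdA$AbC
  rot[4] = cBdA$AbCc
  rot[5] = BdA$AbCcc
  rot[6] = dA$AbCccB
  rot[7] = A$AbCccBd
  rot[8] = $AbCccBdA
Sorted (with $ < everything):
  sorted[0] = $AbCccBdA
  sorted[1] = A$AbCccBd
  sorted[2] = AbCccBdA$
  sorted[3] = BdA$AbCcc
  sorted[4] = CccBdA$Ab
  sorted[5] = bCccBdA$A
  sorted[6] = cBdA$AbCc
  sorted[7] = ccBdA$AbC
  sorted[8] = dA$AbCccB
sorted[8] = dA$AbCccB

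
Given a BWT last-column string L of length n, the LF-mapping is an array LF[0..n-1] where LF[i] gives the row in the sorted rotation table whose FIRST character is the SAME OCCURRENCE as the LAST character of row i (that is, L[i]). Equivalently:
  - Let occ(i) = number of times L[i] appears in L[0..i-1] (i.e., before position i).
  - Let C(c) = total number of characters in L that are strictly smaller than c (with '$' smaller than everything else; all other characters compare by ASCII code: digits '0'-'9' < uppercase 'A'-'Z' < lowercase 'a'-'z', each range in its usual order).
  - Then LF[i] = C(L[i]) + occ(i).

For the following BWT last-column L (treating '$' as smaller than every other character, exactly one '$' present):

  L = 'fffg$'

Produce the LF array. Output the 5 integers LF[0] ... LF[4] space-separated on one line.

Char counts: '$':1, 'f':3, 'g':1
C (first-col start): C('$')=0, C('f')=1, C('g')=4
L[0]='f': occ=0, LF[0]=C('f')+0=1+0=1
L[1]='f': occ=1, LF[1]=C('f')+1=1+1=2
L[2]='f': occ=2, LF[2]=C('f')+2=1+2=3
L[3]='g': occ=0, LF[3]=C('g')+0=4+0=4
L[4]='$': occ=0, LF[4]=C('$')+0=0+0=0

Answer: 1 2 3 4 0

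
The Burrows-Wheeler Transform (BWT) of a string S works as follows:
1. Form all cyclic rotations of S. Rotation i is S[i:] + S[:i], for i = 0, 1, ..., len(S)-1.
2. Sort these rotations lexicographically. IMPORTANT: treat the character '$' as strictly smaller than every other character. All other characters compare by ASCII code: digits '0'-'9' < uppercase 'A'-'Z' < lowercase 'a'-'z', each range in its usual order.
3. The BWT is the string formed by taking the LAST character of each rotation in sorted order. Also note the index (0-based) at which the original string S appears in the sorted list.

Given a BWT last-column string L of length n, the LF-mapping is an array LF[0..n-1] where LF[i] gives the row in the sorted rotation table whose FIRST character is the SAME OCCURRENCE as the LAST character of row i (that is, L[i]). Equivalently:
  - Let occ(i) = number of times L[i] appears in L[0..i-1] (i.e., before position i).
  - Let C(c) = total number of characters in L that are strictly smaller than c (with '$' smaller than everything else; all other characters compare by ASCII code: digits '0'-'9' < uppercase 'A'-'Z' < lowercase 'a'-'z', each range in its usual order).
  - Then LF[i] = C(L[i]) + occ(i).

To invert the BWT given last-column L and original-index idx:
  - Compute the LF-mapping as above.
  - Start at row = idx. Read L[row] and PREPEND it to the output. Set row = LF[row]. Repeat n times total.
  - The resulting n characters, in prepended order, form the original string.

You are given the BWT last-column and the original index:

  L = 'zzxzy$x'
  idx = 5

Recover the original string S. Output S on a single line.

Answer: zxxzyz$

Derivation:
LF mapping: 4 5 1 6 3 0 2
Walk LF starting at row 5, prepending L[row]:
  step 1: row=5, L[5]='$', prepend. Next row=LF[5]=0
  step 2: row=0, L[0]='z', prepend. Next row=LF[0]=4
  step 3: row=4, L[4]='y', prepend. Next row=LF[4]=3
  step 4: row=3, L[3]='z', prepend. Next row=LF[3]=6
  step 5: row=6, L[6]='x', prepend. Next row=LF[6]=2
  step 6: row=2, L[2]='x', prepend. Next row=LF[2]=1
  step 7: row=1, L[1]='z', prepend. Next row=LF[1]=5
Reversed output: zxxzyz$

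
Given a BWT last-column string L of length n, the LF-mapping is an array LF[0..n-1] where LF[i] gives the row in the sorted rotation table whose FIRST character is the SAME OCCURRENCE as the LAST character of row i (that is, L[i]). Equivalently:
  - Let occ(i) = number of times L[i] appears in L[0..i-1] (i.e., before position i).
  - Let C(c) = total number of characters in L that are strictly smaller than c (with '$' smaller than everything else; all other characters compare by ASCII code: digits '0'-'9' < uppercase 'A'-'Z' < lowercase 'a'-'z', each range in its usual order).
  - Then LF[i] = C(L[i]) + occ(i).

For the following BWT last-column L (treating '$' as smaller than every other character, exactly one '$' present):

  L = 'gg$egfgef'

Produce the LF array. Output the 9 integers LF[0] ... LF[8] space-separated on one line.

Answer: 5 6 0 1 7 3 8 2 4

Derivation:
Char counts: '$':1, 'e':2, 'f':2, 'g':4
C (first-col start): C('$')=0, C('e')=1, C('f')=3, C('g')=5
L[0]='g': occ=0, LF[0]=C('g')+0=5+0=5
L[1]='g': occ=1, LF[1]=C('g')+1=5+1=6
L[2]='$': occ=0, LF[2]=C('$')+0=0+0=0
L[3]='e': occ=0, LF[3]=C('e')+0=1+0=1
L[4]='g': occ=2, LF[4]=C('g')+2=5+2=7
L[5]='f': occ=0, LF[5]=C('f')+0=3+0=3
L[6]='g': occ=3, LF[6]=C('g')+3=5+3=8
L[7]='e': occ=1, LF[7]=C('e')+1=1+1=2
L[8]='f': occ=1, LF[8]=C('f')+1=3+1=4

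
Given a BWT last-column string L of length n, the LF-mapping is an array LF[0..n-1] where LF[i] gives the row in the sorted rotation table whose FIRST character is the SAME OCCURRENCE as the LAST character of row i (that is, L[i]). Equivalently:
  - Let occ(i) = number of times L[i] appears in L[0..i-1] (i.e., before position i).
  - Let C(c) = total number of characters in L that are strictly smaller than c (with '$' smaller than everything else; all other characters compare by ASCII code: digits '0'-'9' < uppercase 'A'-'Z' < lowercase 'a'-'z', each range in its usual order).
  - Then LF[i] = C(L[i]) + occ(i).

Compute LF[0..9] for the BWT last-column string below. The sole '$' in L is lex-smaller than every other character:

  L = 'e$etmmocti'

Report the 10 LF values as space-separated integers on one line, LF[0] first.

Answer: 2 0 3 8 5 6 7 1 9 4

Derivation:
Char counts: '$':1, 'c':1, 'e':2, 'i':1, 'm':2, 'o':1, 't':2
C (first-col start): C('$')=0, C('c')=1, C('e')=2, C('i')=4, C('m')=5, C('o')=7, C('t')=8
L[0]='e': occ=0, LF[0]=C('e')+0=2+0=2
L[1]='$': occ=0, LF[1]=C('$')+0=0+0=0
L[2]='e': occ=1, LF[2]=C('e')+1=2+1=3
L[3]='t': occ=0, LF[3]=C('t')+0=8+0=8
L[4]='m': occ=0, LF[4]=C('m')+0=5+0=5
L[5]='m': occ=1, LF[5]=C('m')+1=5+1=6
L[6]='o': occ=0, LF[6]=C('o')+0=7+0=7
L[7]='c': occ=0, LF[7]=C('c')+0=1+0=1
L[8]='t': occ=1, LF[8]=C('t')+1=8+1=9
L[9]='i': occ=0, LF[9]=C('i')+0=4+0=4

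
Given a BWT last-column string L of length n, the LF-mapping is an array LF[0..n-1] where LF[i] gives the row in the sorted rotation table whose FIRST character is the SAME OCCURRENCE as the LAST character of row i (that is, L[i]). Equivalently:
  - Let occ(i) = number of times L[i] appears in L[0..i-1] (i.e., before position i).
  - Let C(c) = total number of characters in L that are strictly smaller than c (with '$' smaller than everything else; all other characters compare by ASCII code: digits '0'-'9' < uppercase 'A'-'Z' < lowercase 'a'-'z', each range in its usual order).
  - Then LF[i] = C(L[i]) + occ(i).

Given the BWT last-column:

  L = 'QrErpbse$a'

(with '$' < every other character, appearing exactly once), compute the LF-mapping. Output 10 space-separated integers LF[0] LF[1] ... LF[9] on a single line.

Answer: 2 7 1 8 6 4 9 5 0 3

Derivation:
Char counts: '$':1, 'E':1, 'Q':1, 'a':1, 'b':1, 'e':1, 'p':1, 'r':2, 's':1
C (first-col start): C('$')=0, C('E')=1, C('Q')=2, C('a')=3, C('b')=4, C('e')=5, C('p')=6, C('r')=7, C('s')=9
L[0]='Q': occ=0, LF[0]=C('Q')+0=2+0=2
L[1]='r': occ=0, LF[1]=C('r')+0=7+0=7
L[2]='E': occ=0, LF[2]=C('E')+0=1+0=1
L[3]='r': occ=1, LF[3]=C('r')+1=7+1=8
L[4]='p': occ=0, LF[4]=C('p')+0=6+0=6
L[5]='b': occ=0, LF[5]=C('b')+0=4+0=4
L[6]='s': occ=0, LF[6]=C('s')+0=9+0=9
L[7]='e': occ=0, LF[7]=C('e')+0=5+0=5
L[8]='$': occ=0, LF[8]=C('$')+0=0+0=0
L[9]='a': occ=0, LF[9]=C('a')+0=3+0=3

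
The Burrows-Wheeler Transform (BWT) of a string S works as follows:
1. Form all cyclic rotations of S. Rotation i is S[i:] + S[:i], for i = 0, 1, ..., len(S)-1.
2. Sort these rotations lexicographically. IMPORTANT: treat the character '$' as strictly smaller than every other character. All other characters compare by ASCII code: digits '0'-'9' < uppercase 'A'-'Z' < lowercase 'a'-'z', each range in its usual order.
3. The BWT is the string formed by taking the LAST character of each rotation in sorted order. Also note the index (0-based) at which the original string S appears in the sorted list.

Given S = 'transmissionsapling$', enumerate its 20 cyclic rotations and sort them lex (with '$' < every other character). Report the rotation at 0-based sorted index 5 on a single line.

All 20 rotations (rotation i = S[i:]+S[:i]):
  rot[0] = transmissionsapling$
  rot[1] = ransmissionsapling$t
  rot[2] = ansmissionsapling$tr
  rot[3] = nsmissionsapling$tra
  rot[4] = smissionsapling$tran
  rot[5] = missionsapling$trans
  rot[6] = issionsapling$transm
  rot[7] = ssionsapling$transmi
  rot[8] = sionsapling$transmis
  rot[9] = ionsapling$transmiss
  rot[10] = onsapling$transmissi
  rot[11] = nsapling$transmissio
  rot[12] = sapling$transmission
  rot[13] = apling$transmissions
  rot[14] = pling$transmissionsa
  rot[15] = ling$transmissionsap
  rot[16] = ing$transmissionsapl
  rot[17] = ng$transmissionsapli
  rot[18] = g$transmissionsaplin
  rot[19] = $transmissionsapling
Sorted (with $ < everything):
  sorted[0] = $transmissionsapling
  sorted[1] = ansmissionsapling$tr
  sorted[2] = apling$transmissions
  sorted[3] = g$transmissionsaplin
  sorted[4] = ing$transmissionsapl
  sorted[5] = ionsapling$transmiss
  sorted[6] = issionsapling$transm
  sorted[7] = ling$transmissionsap
  sorted[8] = missionsapling$trans
  sorted[9] = ng$transmissionsapli
  sorted[10] = nsapling$transmissio
  sorted[11] = nsmissionsapling$tra
  sorted[12] = onsapling$transmissi
  sorted[13] = pling$transmissionsa
  sorted[14] = ransmissionsapling$t
  sorted[15] = sapling$transmission
  sorted[16] = sionsapling$transmis
  sorted[17] = smissionsapling$tran
  sorted[18] = ssionsapling$transmi
  sorted[19] = transmissionsapling$
sorted[5] = ionsapling$transmiss

Answer: ionsapling$transmiss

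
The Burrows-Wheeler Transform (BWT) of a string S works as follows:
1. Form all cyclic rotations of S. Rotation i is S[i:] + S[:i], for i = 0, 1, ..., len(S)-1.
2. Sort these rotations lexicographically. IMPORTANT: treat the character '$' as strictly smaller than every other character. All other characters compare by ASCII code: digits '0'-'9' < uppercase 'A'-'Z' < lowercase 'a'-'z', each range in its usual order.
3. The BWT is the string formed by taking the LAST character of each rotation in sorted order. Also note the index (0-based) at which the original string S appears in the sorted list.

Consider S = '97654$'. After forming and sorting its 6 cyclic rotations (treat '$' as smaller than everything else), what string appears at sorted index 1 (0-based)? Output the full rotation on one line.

Answer: 4$9765

Derivation:
All 6 rotations (rotation i = S[i:]+S[:i]):
  rot[0] = 97654$
  rot[1] = 7654$9
  rot[2] = 654$97
  rot[3] = 54$976
  rot[4] = 4$9765
  rot[5] = $97654
Sorted (with $ < everything):
  sorted[0] = $97654
  sorted[1] = 4$9765
  sorted[2] = 54$976
  sorted[3] = 654$97
  sorted[4] = 7654$9
  sorted[5] = 97654$
sorted[1] = 4$9765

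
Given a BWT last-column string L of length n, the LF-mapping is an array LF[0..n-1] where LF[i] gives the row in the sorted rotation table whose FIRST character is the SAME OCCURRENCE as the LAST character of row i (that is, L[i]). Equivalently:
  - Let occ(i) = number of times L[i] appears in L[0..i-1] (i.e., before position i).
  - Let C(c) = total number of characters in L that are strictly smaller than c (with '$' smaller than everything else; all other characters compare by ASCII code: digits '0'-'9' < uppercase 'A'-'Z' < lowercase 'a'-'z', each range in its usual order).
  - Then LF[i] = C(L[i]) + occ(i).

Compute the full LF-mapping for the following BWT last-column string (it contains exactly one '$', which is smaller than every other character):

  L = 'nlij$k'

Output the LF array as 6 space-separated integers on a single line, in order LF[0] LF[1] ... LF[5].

Char counts: '$':1, 'i':1, 'j':1, 'k':1, 'l':1, 'n':1
C (first-col start): C('$')=0, C('i')=1, C('j')=2, C('k')=3, C('l')=4, C('n')=5
L[0]='n': occ=0, LF[0]=C('n')+0=5+0=5
L[1]='l': occ=0, LF[1]=C('l')+0=4+0=4
L[2]='i': occ=0, LF[2]=C('i')+0=1+0=1
L[3]='j': occ=0, LF[3]=C('j')+0=2+0=2
L[4]='$': occ=0, LF[4]=C('$')+0=0+0=0
L[5]='k': occ=0, LF[5]=C('k')+0=3+0=3

Answer: 5 4 1 2 0 3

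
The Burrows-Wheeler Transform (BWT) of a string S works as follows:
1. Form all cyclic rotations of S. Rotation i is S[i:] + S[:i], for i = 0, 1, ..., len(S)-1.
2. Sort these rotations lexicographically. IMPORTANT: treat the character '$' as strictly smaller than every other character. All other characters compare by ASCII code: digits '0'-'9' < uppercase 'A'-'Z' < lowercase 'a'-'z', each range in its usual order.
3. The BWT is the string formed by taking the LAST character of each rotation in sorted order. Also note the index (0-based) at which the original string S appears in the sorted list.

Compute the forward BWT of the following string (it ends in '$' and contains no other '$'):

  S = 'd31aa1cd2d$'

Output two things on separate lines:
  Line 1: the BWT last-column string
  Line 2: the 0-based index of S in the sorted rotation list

All 11 rotations (rotation i = S[i:]+S[:i]):
  rot[0] = d31aa1cd2d$
  rot[1] = 31aa1cd2d$d
  rot[2] = 1aa1cd2d$d3
  rot[3] = aa1cd2d$d31
  rot[4] = a1cd2d$d31a
  rot[5] = 1cd2d$d31aa
  rot[6] = cd2d$d31aa1
  rot[7] = d2d$d31aa1c
  rot[8] = 2d$d31aa1cd
  rot[9] = d$d31aa1cd2
  rot[10] = $d31aa1cd2d
Sorted (with $ < everything):
  sorted[0] = $d31aa1cd2d  (last char: 'd')
  sorted[1] = 1aa1cd2d$d3  (last char: '3')
  sorted[2] = 1cd2d$d31aa  (last char: 'a')
  sorted[3] = 2d$d31aa1cd  (last char: 'd')
  sorted[4] = 31aa1cd2d$d  (last char: 'd')
  sorted[5] = a1cd2d$d31a  (last char: 'a')
  sorted[6] = aa1cd2d$d31  (last char: '1')
  sorted[7] = cd2d$d31aa1  (last char: '1')
  sorted[8] = d$d31aa1cd2  (last char: '2')
  sorted[9] = d2d$d31aa1c  (last char: 'c')
  sorted[10] = d31aa1cd2d$  (last char: '$')
Last column: d3adda112c$
Original string S is at sorted index 10

Answer: d3adda112c$
10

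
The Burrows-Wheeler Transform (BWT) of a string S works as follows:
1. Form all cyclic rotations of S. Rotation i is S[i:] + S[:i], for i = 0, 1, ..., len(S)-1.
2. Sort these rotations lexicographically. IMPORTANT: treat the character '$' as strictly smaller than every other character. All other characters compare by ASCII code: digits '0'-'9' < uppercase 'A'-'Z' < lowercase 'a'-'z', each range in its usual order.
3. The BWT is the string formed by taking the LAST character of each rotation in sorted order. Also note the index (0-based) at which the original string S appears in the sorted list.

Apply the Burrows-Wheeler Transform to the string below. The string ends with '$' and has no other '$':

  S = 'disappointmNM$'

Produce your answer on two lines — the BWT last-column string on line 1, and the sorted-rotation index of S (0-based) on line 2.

Answer: MNms$odtippain
4

Derivation:
All 14 rotations (rotation i = S[i:]+S[:i]):
  rot[0] = disappointmNM$
  rot[1] = isappointmNM$d
  rot[2] = sappointmNM$di
  rot[3] = appointmNM$dis
  rot[4] = ppointmNM$disa
  rot[5] = pointmNM$disap
  rot[6] = ointmNM$disapp
  rot[7] = intmNM$disappo
  rot[8] = ntmNM$disappoi
  rot[9] = tmNM$disappoin
  rot[10] = mNM$disappoint
  rot[11] = NM$disappointm
  rot[12] = M$disappointmN
  rot[13] = $disappointmNM
Sorted (with $ < everything):
  sorted[0] = $disappointmNM  (last char: 'M')
  sorted[1] = M$disappointmN  (last char: 'N')
  sorted[2] = NM$disappointm  (last char: 'm')
  sorted[3] = appointmNM$dis  (last char: 's')
  sorted[4] = disappointmNM$  (last char: '$')
  sorted[5] = intmNM$disappo  (last char: 'o')
  sorted[6] = isappointmNM$d  (last char: 'd')
  sorted[7] = mNM$disappoint  (last char: 't')
  sorted[8] = ntmNM$disappoi  (last char: 'i')
  sorted[9] = ointmNM$disapp  (last char: 'p')
  sorted[10] = pointmNM$disap  (last char: 'p')
  sorted[11] = ppointmNM$disa  (last char: 'a')
  sorted[12] = sappointmNM$di  (last char: 'i')
  sorted[13] = tmNM$disappoin  (last char: 'n')
Last column: MNms$odtippain
Original string S is at sorted index 4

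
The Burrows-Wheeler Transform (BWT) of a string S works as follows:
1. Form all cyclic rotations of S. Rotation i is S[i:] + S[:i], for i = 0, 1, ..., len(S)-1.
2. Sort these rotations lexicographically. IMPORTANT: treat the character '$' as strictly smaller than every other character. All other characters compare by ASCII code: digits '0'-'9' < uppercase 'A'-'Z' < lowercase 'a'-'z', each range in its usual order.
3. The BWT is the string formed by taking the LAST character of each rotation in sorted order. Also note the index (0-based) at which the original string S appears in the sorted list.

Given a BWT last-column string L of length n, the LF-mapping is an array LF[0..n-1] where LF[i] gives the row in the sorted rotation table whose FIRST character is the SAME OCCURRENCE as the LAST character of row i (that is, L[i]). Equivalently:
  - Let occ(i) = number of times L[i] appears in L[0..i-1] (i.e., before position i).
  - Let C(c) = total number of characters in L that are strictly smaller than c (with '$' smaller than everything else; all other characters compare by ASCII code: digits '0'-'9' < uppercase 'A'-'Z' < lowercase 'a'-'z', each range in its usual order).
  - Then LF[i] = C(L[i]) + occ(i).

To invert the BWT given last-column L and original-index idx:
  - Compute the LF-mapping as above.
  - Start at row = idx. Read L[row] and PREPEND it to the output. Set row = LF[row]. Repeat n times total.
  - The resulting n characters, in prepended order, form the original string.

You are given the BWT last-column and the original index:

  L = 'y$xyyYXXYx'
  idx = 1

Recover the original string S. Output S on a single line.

Answer: XxyYyYxXy$

Derivation:
LF mapping: 7 0 5 8 9 3 1 2 4 6
Walk LF starting at row 1, prepending L[row]:
  step 1: row=1, L[1]='$', prepend. Next row=LF[1]=0
  step 2: row=0, L[0]='y', prepend. Next row=LF[0]=7
  step 3: row=7, L[7]='X', prepend. Next row=LF[7]=2
  step 4: row=2, L[2]='x', prepend. Next row=LF[2]=5
  step 5: row=5, L[5]='Y', prepend. Next row=LF[5]=3
  step 6: row=3, L[3]='y', prepend. Next row=LF[3]=8
  step 7: row=8, L[8]='Y', prepend. Next row=LF[8]=4
  step 8: row=4, L[4]='y', prepend. Next row=LF[4]=9
  step 9: row=9, L[9]='x', prepend. Next row=LF[9]=6
  step 10: row=6, L[6]='X', prepend. Next row=LF[6]=1
Reversed output: XxyYyYxXy$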